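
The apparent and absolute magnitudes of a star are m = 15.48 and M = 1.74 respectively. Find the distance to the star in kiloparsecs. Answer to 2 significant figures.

Distance modulus: m − M = 15.48 − (1.74) = 13.740
m − M = 5 log₁₀ d − 5
log₁₀ d = (m − M)/5 + 1 = 3.7480
d = 10^3.7480 = 5598 pc
= 5.598 kpc

d ≈ 5.6 kpc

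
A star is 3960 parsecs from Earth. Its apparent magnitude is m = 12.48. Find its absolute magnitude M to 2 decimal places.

5 log₁₀(d/10 pc) = 5 log₁₀(3960) − 5 = 12.988
M = m − 5 log₁₀(d/10) = 12.48 − 12.988 = -0.508

M ≈ -0.51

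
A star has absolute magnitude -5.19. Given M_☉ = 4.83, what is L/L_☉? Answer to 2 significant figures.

M − M_☉ = -5.19 − 4.83 = -10.020
L/L_☉ = 10^(−0.4 (M − M_☉)) = 10^4.008 = 10190

L/L_☉ ≈ 10000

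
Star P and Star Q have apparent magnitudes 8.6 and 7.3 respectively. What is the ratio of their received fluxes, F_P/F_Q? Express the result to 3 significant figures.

F_P/F_Q ≈ 0.302

Magnitude difference = 1.3
Flux ratio = 10^(−0.4 Δm) = 10^(−0.4 × 1.3) = 10^-0.520 = 0.3020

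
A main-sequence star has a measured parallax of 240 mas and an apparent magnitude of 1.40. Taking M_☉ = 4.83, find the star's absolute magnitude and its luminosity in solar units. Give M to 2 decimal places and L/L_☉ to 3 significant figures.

d = 1/p = 1000/240 mas = 4.167 pc
M = m − 5 log₁₀ d + 5 = 1.40 − 5·0.6198 + 5 = 3.301
M − M_☉ = 3.301 − 4.83 = -1.529
L/L_☉ = 10^(−0.4 × -1.529) = 4.089

M ≈ 3.30; L/L_☉ ≈ 4.09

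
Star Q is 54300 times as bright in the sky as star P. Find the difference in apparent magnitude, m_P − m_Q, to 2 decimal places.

Pogson: Δm = −2.5 log₁₀(ratio) = −2.5 log₁₀(54300) = −2.5 × 4.7348 = -11.837
Star Q is brighter so has the smaller magnitude: m_P − m_Q is positive.

m_P − m_Q ≈ 11.84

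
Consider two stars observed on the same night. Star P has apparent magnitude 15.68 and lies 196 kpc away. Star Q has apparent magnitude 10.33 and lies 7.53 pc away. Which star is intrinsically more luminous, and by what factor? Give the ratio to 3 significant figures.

Star P is more luminous, by a factor of 4.91×10^6.

Star P: d = 196 kpc = 196000 pc
Star P: M = m − 5 log₁₀ d + 5 = 15.68 − 5·5.2923 + 5 = -5.781
Star Q: M = m − 5 log₁₀ d + 5 = 10.33 − 5·0.8768 + 5 = 10.946
ΔM = M_P − M_Q = -5.781 − (10.946) = -16.727; smaller M is more luminous → Star P.
L ratio = 10^(0.4 |ΔM|) = 10^6.691 = 4.908×10^6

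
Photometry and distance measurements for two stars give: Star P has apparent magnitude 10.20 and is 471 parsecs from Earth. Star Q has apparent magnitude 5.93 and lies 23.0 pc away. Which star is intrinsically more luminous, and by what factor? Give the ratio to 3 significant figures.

Star P is more luminous, by a factor of 8.21.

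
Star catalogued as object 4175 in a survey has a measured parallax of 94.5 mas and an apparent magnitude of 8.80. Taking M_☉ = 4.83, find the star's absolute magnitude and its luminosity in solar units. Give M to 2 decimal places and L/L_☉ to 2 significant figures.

M ≈ 8.68; L/L_☉ ≈ 0.029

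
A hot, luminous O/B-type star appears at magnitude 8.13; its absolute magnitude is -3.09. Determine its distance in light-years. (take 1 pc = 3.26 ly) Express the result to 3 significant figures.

Distance modulus: m − M = 8.13 − (-3.09) = 11.220
m − M = 5 log₁₀ d − 5
log₁₀ d = (m − M)/5 + 1 = 3.2440
d = 10^3.2440 = 1754 pc
= 5718 ly

d ≈ 5720 ly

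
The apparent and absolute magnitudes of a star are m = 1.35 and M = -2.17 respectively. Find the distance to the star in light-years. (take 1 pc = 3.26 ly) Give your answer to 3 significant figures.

μ = m − M = 3.520
m − M = 5 log₁₀ d − 5
log₁₀ d = (m − M)/5 + 1 = 1.7040
d = 10^1.7040 = 50.58 pc
= 164.9 ly

d ≈ 165 ly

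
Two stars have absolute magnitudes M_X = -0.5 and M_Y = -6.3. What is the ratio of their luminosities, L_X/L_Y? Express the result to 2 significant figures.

ΔM = M_X − M_Y = 5.8
L_X/L_Y = 10^(−0.4 ΔM) = 10^-2.320 = 4.786×10^-3

L_X/L_Y ≈ 4.8×10^-3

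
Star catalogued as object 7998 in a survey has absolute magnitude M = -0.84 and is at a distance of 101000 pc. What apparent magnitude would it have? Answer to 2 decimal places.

m = M + 5 log₁₀ d − 5 = -0.84 + 5·5.0043 − 5 = 19.182

m ≈ 19.18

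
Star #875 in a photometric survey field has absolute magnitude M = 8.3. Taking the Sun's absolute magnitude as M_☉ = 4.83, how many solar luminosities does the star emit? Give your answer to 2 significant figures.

L/L_☉ ≈ 0.041

M − M_☉ = 8.3 − 4.83 = 3.470
L/L_☉ = 10^(−0.4 (M − M_☉)) = 10^-1.388 = 0.04093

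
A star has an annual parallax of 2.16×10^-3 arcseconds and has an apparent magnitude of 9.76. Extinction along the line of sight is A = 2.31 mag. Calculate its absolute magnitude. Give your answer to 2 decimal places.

M ≈ -0.88

d = 1/p = 1/2.16×10^-3″ = 463.0 pc
5 log₁₀(d/10 pc) = 5 log₁₀(463.0) − 5 = 8.328
M = m − 5 log₁₀(d/10) − A = 9.76 − 8.328 − 2.31 = -0.878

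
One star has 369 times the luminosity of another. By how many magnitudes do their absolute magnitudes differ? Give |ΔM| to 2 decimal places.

Pogson: ΔM = −2.5 log₁₀(ratio) = −2.5 log₁₀(369) = −2.5 × 2.5670 = -6.418

|ΔM| ≈ 6.42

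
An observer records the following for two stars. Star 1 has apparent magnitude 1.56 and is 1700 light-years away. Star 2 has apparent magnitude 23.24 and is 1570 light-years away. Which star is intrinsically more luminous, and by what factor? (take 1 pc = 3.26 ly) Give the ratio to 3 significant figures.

Star 1: d = 1700 ly / 3.26 = 521.5 pc
Star 1: M = m − 5 log₁₀ d + 5 = 1.56 − 5·2.7172 + 5 = -7.026
Star 2: d = 1570 ly / 3.26 = 481.6 pc
Star 2: M = m − 5 log₁₀ d + 5 = 23.24 − 5·2.6827 + 5 = 14.827
ΔM = M_1 − M_2 = -7.026 − (14.827) = -21.853; smaller M is more luminous → Star 1.
L ratio = 10^(0.4 |ΔM|) = 10^8.741 = 5.509×10^8

Star 1 is more luminous, by a factor of 5.51×10^8.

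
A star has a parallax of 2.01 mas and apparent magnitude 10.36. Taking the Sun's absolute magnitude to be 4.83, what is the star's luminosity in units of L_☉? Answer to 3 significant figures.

d = 1/p = 1000/2.01 mas = 497.5 pc
M = m − 5 log₁₀ d + 5 = 10.36 − 5·2.6968 + 5 = 1.876
M − M_☉ = 1.876 − 4.83 = -2.954
L/L_☉ = 10^(−0.4 × -2.954) = 15.19

L/L_☉ ≈ 15.2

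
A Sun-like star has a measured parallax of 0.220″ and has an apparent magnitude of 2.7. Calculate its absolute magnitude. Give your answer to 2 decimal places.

M ≈ 4.41

d = 1/p = 1/0.220″ = 4.545 pc
5 log₁₀(d/10 pc) = 5 log₁₀(4.545) − 5 = -1.712
M = m − 5 log₁₀(d/10) = 2.7 + 1.712 = 4.412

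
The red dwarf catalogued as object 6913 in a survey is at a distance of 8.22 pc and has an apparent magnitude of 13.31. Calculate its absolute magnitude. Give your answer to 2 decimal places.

M ≈ 13.74

5 log₁₀(d/10 pc) = 5 log₁₀(8.220) − 5 = -0.426
M = m − 5 log₁₀(d/10) = 13.31 + 0.426 = 13.736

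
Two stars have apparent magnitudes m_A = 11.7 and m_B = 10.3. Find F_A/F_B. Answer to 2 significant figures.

Magnitude difference = 1.4
Flux ratio = 10^(−0.4 Δm) = 10^(−0.4 × 1.4) = 10^-0.560 = 0.2754

F_A/F_B ≈ 0.28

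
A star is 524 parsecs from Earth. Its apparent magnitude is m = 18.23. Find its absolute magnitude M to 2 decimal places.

M ≈ 9.63

5 log₁₀(d/10 pc) = 5 log₁₀(524.0) − 5 = 8.597
M = m − 5 log₁₀(d/10) = 18.23 − 8.597 = 9.633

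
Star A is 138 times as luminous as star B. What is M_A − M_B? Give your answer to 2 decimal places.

Pogson: ΔM = −2.5 log₁₀(ratio) = −2.5 log₁₀(138) = −2.5 × 2.1399 = -5.350
Star A is brighter, so it has the smaller magnitude: the difference is negative.

M_A − M_B ≈ -5.35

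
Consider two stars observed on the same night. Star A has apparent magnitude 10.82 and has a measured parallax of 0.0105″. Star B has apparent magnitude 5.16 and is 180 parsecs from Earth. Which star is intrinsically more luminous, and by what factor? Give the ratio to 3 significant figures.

Star B is more luminous, by a factor of 656.

Star A: d = 1/p = 1/0.0105″ = 95.24 pc
Star A: M = m − 5 log₁₀ d + 5 = 10.82 − 5·1.9788 + 5 = 5.926
Star B: M = m − 5 log₁₀ d + 5 = 5.16 − 5·2.2553 + 5 = -1.116
ΔM = M_A − M_B = 5.926 − (-1.116) = 7.042; smaller M is more luminous → Star B.
L ratio = 10^(0.4 |ΔM|) = 10^2.817 = 656.0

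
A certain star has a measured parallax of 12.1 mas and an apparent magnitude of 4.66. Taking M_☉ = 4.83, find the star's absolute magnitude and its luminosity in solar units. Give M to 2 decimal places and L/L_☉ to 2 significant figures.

d = 1/p = 1000/12.1 mas = 82.64 pc
M = m − 5 log₁₀ d + 5 = 4.66 − 5·1.9172 + 5 = 0.074
M − M_☉ = 0.074 − 4.83 = -4.756
L/L_☉ = 10^(−0.4 × -4.756) = 79.88

M ≈ 0.07; L/L_☉ ≈ 80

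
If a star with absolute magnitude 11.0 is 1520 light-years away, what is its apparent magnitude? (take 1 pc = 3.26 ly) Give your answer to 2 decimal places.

d = 1520 ly / 3.26 = 466.3 pc
m = M + 5 log₁₀ d − 5 = 11.0 + 5·2.6686 − 5 = 19.343

m ≈ 19.34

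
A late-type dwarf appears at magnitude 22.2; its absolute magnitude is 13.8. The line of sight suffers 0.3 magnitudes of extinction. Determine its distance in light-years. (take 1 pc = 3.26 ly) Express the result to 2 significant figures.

m − M = 5 log₁₀(d/10 pc) + A  ⇒  22.2 − (13.8) − 0.3 = 5 log₁₀(d/10)
8.100 = 5 log₁₀(d/10)
log₁₀ d = (m − M − A)/5 + 1 = 2.6200
d = 10^2.6200 = 416.9 pc
= 1359 ly

d ≈ 1400 ly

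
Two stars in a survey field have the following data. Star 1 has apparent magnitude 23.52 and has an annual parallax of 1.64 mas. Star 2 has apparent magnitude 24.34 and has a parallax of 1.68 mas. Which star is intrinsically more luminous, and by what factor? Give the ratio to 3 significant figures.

Star 1 is more luminous, by a factor of 2.23.

Star 1: p = 1.64 mas = 1.64×10^-3″ → d = 1/p = 609.8 pc
Star 1: M = m − 5 log₁₀ d + 5 = 23.52 − 5·2.7852 + 5 = 14.594
Star 2: p = 1.68 mas = 1.68×10^-3″ → d = 1/p = 595.2 pc
Star 2: M = m − 5 log₁₀ d + 5 = 24.34 − 5·2.7747 + 5 = 15.467
ΔM = M_1 − M_2 = 14.594 − (15.467) = -0.872; smaller M is more luminous → Star 1.
L ratio = 10^(0.4 |ΔM|) = 10^0.349 = 2.233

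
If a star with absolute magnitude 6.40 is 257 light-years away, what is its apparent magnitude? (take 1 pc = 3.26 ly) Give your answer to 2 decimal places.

m ≈ 10.88

d = 257 ly / 3.26 = 78.83 pc
m = M + 5 log₁₀ d − 5 = 6.40 + 5·1.8967 − 5 = 10.884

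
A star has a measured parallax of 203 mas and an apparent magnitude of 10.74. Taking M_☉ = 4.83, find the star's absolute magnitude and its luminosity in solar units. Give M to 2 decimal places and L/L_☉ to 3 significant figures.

M ≈ 12.28; L/L_☉ ≈ 1.05×10^-3

d = 1/p = 1000/203 mas = 4.926 pc
M = m − 5 log₁₀ d + 5 = 10.74 − 5·0.6925 + 5 = 12.277
M − M_☉ = 12.277 − 4.83 = 7.447
L/L_☉ = 10^(−0.4 × 7.447) = 1.050×10^-3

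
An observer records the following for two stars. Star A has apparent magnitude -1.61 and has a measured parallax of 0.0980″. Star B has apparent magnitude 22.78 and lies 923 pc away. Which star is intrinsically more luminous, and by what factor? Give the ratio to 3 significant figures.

Star A: d = 1/p = 1/0.0980″ = 10.20 pc
Star A: M = m − 5 log₁₀ d + 5 = -1.61 − 5·1.0088 + 5 = -1.654
Star B: M = m − 5 log₁₀ d + 5 = 22.78 − 5·2.9652 + 5 = 12.954
ΔM = M_A − M_B = -1.654 − (12.954) = -14.608; smaller M is more luminous → Star A.
L ratio = 10^(0.4 |ΔM|) = 10^5.843 = 696900

Star A is more luminous, by a factor of 697000.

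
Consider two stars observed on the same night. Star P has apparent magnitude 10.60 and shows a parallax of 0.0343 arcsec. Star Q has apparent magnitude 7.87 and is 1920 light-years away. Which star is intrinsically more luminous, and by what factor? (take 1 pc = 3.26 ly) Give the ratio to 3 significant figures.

Star Q is more luminous, by a factor of 5040.

Star P: d = 1/p = 1/0.0343″ = 29.15 pc
Star P: M = m − 5 log₁₀ d + 5 = 10.60 − 5·1.4647 + 5 = 8.276
Star Q: d = 1920 ly / 3.26 = 589.0 pc
Star Q: M = m − 5 log₁₀ d + 5 = 7.87 − 5·2.7701 + 5 = -0.980
ΔM = M_P − M_Q = 8.276 − (-0.980) = 9.257; smaller M is more luminous → Star Q.
L ratio = 10^(0.4 |ΔM|) = 10^3.703 = 5044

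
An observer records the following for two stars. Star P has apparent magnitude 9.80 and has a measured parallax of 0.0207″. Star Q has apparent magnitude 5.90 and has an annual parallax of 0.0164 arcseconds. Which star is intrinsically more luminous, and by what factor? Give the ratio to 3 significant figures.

Star P: d = 1/p = 1/0.0207″ = 48.31 pc
Star P: M = m − 5 log₁₀ d + 5 = 9.80 − 5·1.6840 + 5 = 6.380
Star Q: d = 1/p = 1/0.0164″ = 60.98 pc
Star Q: M = m − 5 log₁₀ d + 5 = 5.90 − 5·1.7852 + 5 = 1.974
ΔM = M_P − M_Q = 6.380 − (1.974) = 4.406; smaller M is more luminous → Star Q.
L ratio = 10^(0.4 |ΔM|) = 10^1.762 = 57.84

Star Q is more luminous, by a factor of 57.8.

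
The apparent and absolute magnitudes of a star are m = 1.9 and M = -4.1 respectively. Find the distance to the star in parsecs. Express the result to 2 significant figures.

Distance modulus: m − M = 1.9 − (-4.1) = 6.000
m − M = 5 log₁₀ d − 5
log₁₀ d = (m − M)/5 + 1 = 2.2000
d = 10^2.2000 = 158.5 pc

d ≈ 160 pc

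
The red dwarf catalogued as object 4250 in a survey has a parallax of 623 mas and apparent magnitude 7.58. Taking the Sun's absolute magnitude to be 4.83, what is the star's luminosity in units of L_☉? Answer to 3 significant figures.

L/L_☉ ≈ 2.05×10^-3

d = 1/p = 1000/623 mas = 1.605 pc
M = m − 5 log₁₀ d + 5 = 7.58 − 5·0.2055 + 5 = 11.552
M − M_☉ = 11.552 − 4.83 = 6.722
L/L_☉ = 10^(−0.4 × 6.722) = 2.047×10^-3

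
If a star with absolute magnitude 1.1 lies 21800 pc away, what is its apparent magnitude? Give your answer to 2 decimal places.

m ≈ 17.79

m = M + 5 log₁₀ d − 5 = 1.1 + 5·4.3385 − 5 = 17.792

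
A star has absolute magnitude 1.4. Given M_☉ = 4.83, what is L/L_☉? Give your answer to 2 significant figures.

M − M_☉ = 1.4 − 4.83 = -3.430
L/L_☉ = 10^(−0.4 (M − M_☉)) = 10^1.372 = 23.55

L/L_☉ ≈ 24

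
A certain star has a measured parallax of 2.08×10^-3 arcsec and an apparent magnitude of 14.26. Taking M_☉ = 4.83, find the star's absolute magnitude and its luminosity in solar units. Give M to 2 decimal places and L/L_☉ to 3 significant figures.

d = 1/p = 1/2.08×10^-3″ = 480.8 pc
M = m − 5 log₁₀ d + 5 = 14.26 − 5·2.6819 + 5 = 5.850
M − M_☉ = 5.850 − 4.83 = 1.020
L/L_☉ = 10^(−0.4 × 1.020) = 0.3907

M ≈ 5.85; L/L_☉ ≈ 0.391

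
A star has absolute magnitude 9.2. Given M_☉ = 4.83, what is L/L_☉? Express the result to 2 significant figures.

L/L_☉ ≈ 0.018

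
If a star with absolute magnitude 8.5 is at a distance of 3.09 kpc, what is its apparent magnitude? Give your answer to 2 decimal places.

m ≈ 20.95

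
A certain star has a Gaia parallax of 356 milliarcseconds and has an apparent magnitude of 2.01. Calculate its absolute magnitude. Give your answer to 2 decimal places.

M ≈ 4.77

p = 356 mas = 0.356″ → d = 1/p = 2.809 pc
5 log₁₀(d/10 pc) = 5 log₁₀(2.809) − 5 = -2.757
M = m − 5 log₁₀(d/10) = 2.01 + 2.757 = 4.767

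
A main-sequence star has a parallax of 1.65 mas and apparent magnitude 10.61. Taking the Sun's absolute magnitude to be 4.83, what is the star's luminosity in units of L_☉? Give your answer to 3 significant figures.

d = 1/p = 1000/1.65 mas = 606.1 pc
M = m − 5 log₁₀ d + 5 = 10.61 − 5·2.7825 + 5 = 1.697
M − M_☉ = 1.697 − 4.83 = -3.133
L/L_☉ = 10^(−0.4 × -3.133) = 17.91

L/L_☉ ≈ 17.9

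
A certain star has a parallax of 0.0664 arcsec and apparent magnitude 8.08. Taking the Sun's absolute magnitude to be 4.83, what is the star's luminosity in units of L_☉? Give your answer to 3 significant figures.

L/L_☉ ≈ 0.114

d = 1/p = 1/0.0664″ = 15.06 pc
M = m − 5 log₁₀ d + 5 = 8.08 − 5·1.1778 + 5 = 7.191
M − M_☉ = 7.191 − 4.83 = 2.361
L/L_☉ = 10^(−0.4 × 2.361) = 0.1137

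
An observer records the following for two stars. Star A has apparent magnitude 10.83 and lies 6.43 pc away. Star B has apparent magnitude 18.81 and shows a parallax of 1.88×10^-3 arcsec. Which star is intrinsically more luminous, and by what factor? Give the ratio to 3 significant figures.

Star B is more luminous, by a factor of 4.40.

Star A: M = m − 5 log₁₀ d + 5 = 10.83 − 5·0.8082 + 5 = 11.789
Star B: d = 1/p = 1/1.88×10^-3″ = 531.9 pc
Star B: M = m − 5 log₁₀ d + 5 = 18.81 − 5·2.7258 + 5 = 10.181
ΔM = M_A − M_B = 11.789 − (10.181) = 1.608; smaller M is more luminous → Star B.
L ratio = 10^(0.4 |ΔM|) = 10^0.643 = 4.398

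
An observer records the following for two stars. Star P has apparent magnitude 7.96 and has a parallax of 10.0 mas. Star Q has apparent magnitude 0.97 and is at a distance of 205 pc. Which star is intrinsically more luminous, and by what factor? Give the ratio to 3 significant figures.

Star P: p = 10.0 mas = 0.0100″ → d = 1/p = 100.0 pc
Star P: M = m − 5 log₁₀ d + 5 = 7.96 − 5·2.0000 + 5 = 2.960
Star Q: M = m − 5 log₁₀ d + 5 = 0.97 − 5·2.3118 + 5 = -5.589
ΔM = M_P − M_Q = 2.960 − (-5.589) = 8.549; smaller M is more luminous → Star Q.
L ratio = 10^(0.4 |ΔM|) = 10^3.420 = 2627

Star Q is more luminous, by a factor of 2630.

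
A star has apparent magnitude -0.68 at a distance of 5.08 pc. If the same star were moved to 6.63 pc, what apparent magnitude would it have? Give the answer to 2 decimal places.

Flux ∝ 1/d², so Δm = 5 log₁₀(d₂/d₁) = 5 log₁₀(6.63/5.08) = 0.578
m₂ = m₁ + Δm = -0.68 + (0.578) = -0.102

m ≈ -0.10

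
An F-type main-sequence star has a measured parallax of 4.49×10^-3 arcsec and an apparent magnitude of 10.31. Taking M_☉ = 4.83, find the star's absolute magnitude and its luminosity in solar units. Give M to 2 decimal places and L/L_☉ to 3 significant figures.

M ≈ 3.57; L/L_☉ ≈ 3.19

d = 1/p = 1/4.49×10^-3″ = 222.7 pc
M = m − 5 log₁₀ d + 5 = 10.31 − 5·2.3478 + 5 = 3.571
M − M_☉ = 3.571 − 4.83 = -1.259
L/L_☉ = 10^(−0.4 × -1.259) = 3.188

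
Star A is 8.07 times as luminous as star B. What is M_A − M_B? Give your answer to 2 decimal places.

Pogson: ΔM = −2.5 log₁₀(ratio) = −2.5 log₁₀(8.07) = −2.5 × 0.9069 = -2.267
Star A is brighter, so it has the smaller magnitude: the difference is negative.

M_A − M_B ≈ -2.27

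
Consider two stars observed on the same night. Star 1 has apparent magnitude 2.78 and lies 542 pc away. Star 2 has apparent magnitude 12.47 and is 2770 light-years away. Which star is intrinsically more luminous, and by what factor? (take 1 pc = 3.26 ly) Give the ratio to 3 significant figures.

Star 1: M = m − 5 log₁₀ d + 5 = 2.78 − 5·2.7340 + 5 = -5.890
Star 2: d = 2770 ly / 3.26 = 849.7 pc
Star 2: M = m − 5 log₁₀ d + 5 = 12.47 − 5·2.9293 + 5 = 2.824
ΔM = M_1 − M_2 = -5.890 − (2.824) = -8.714; smaller M is more luminous → Star 1.
L ratio = 10^(0.4 |ΔM|) = 10^3.485 = 3058

Star 1 is more luminous, by a factor of 3060.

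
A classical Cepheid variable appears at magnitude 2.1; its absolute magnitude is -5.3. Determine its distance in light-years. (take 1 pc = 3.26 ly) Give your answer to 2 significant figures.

d ≈ 980 ly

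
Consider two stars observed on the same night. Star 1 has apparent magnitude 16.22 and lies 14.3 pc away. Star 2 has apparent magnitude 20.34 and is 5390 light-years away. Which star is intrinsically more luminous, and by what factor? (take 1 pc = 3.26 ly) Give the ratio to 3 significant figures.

Star 2 is more luminous, by a factor of 301.

Star 1: M = m − 5 log₁₀ d + 5 = 16.22 − 5·1.1553 + 5 = 15.443
Star 2: d = 5390 ly / 3.26 = 1653 pc
Star 2: M = m − 5 log₁₀ d + 5 = 20.34 − 5·3.2184 + 5 = 9.248
ΔM = M_1 − M_2 = 15.443 − (9.248) = 6.195; smaller M is more luminous → Star 2.
L ratio = 10^(0.4 |ΔM|) = 10^2.478 = 300.7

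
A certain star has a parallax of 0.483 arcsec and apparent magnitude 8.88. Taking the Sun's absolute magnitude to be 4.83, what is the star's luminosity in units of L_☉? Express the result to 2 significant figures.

L/L_☉ ≈ 1.0×10^-3

d = 1/p = 1/0.483″ = 2.070 pc
M = m − 5 log₁₀ d + 5 = 8.88 − 5·0.3161 + 5 = 12.300
M − M_☉ = 12.300 − 4.83 = 7.470
L/L_☉ = 10^(−0.4 × 7.470) = 1.028×10^-3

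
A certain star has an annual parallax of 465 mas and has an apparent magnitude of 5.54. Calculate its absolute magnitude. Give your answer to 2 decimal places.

M ≈ 8.88

p = 465 mas = 0.465″ → d = 1/p = 2.151 pc
5 log₁₀(d/10 pc) = 5 log₁₀(2.151) − 5 = -3.337
M = m − 5 log₁₀(d/10) = 5.54 + 3.337 = 8.877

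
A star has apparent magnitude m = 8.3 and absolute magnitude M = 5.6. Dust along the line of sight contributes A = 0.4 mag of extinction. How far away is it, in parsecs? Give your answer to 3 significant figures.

d ≈ 28.8 pc

m − M = 5 log₁₀(d/10 pc) + A  ⇒  8.3 − (5.6) − 0.4 = 5 log₁₀(d/10)
2.300 = 5 log₁₀(d/10)
log₁₀ d = (m − M − A)/5 + 1 = 1.4600
d = 10^1.4600 = 28.84 pc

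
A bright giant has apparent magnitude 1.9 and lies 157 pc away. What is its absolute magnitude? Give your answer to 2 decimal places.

5 log₁₀(d/10 pc) = 5 log₁₀(157.0) − 5 = 5.979
M = m − 5 log₁₀(d/10) = 1.9 − 5.979 = -4.079

M ≈ -4.08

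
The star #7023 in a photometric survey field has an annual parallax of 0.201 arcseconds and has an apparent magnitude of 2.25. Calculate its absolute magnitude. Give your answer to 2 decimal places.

d = 1/p = 1/0.201″ = 4.975 pc
5 log₁₀(d/10 pc) = 5 log₁₀(4.975) − 5 = -1.516
M = m − 5 log₁₀(d/10) = 2.25 + 1.516 = 3.766

M ≈ 3.77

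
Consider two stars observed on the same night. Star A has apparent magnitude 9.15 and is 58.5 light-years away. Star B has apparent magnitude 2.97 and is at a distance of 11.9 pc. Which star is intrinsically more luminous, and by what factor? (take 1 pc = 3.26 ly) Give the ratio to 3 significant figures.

Star B is more luminous, by a factor of 130.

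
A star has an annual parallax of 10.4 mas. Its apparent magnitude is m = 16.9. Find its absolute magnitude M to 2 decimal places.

p = 10.4 mas = 0.0104″ → d = 1/p = 96.15 pc
5 log₁₀(d/10 pc) = 5 log₁₀(96.15) − 5 = 4.915
M = m − 5 log₁₀(d/10) = 16.9 − 4.915 = 11.985

M ≈ 11.99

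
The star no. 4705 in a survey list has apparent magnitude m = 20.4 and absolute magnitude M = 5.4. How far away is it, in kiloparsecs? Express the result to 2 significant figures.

d ≈ 10 kpc

Distance modulus: m − M = 20.4 − (5.4) = 15.000
m − M = 5 log₁₀ d − 5
log₁₀ d = (m − M)/5 + 1 = 4.0000
d = 10^4.0000 = 10000 pc
= 10.00 kpc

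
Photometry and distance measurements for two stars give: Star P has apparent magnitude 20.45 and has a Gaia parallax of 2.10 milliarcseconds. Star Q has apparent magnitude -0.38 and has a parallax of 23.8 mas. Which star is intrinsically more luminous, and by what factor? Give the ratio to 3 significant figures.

Star P: p = 2.10 mas = 2.10×10^-3″ → d = 1/p = 476.2 pc
Star P: M = m − 5 log₁₀ d + 5 = 20.45 − 5·2.6778 + 5 = 12.061
Star Q: p = 23.8 mas = 0.0238″ → d = 1/p = 42.02 pc
Star Q: M = m − 5 log₁₀ d + 5 = -0.38 − 5·1.6234 + 5 = -3.497
ΔM = M_P − M_Q = 12.061 − (-3.497) = 15.558; smaller M is more luminous → Star Q.
L ratio = 10^(0.4 |ΔM|) = 10^6.223 = 1.672×10^6

Star Q is more luminous, by a factor of 1.67×10^6.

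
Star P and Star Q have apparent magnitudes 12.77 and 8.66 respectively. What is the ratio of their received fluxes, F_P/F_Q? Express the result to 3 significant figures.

Δm = 12.77 − (8.66) = 4.11
Flux ratio = 10^(−0.4 Δm) = 10^(−0.4 × 4.11) = 10^-1.644 = 0.02270

F_P/F_Q ≈ 0.0227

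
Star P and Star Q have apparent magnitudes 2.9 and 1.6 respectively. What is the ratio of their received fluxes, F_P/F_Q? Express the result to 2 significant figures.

Δm = 2.9 − (1.6) = 1.3
Flux ratio = 10^(−0.4 Δm) = 10^(−0.4 × 1.3) = 10^-0.520 = 0.3020

F_P/F_Q ≈ 0.30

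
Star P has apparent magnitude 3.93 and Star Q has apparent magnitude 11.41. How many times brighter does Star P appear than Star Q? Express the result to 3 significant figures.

982

Δm = 3.93 − (11.41) = -7.48
Flux ratio = 10^(−0.4 Δm) = 10^(−0.4 × -7.48) = 10^2.992 = 981.7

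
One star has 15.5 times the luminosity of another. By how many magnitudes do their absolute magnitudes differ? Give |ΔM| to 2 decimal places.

Pogson: ΔM = −2.5 log₁₀(ratio) = −2.5 log₁₀(15.5) = −2.5 × 1.1903 = -2.976

|ΔM| ≈ 2.98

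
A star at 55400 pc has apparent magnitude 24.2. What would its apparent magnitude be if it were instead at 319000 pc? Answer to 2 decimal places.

m ≈ 28.00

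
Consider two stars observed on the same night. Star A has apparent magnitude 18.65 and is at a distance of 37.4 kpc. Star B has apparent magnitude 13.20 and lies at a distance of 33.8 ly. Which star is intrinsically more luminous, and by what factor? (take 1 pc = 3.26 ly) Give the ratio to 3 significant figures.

Star A: d = 37.4 kpc = 37400 pc
Star A: M = m − 5 log₁₀ d + 5 = 18.65 − 5·4.5729 + 5 = 0.786
Star B: d = 33.8 ly / 3.26 = 10.37 pc
Star B: M = m − 5 log₁₀ d + 5 = 13.20 − 5·1.0157 + 5 = 13.122
ΔM = M_A − M_B = 0.786 − (13.122) = -12.336; smaller M is more luminous → Star A.
L ratio = 10^(0.4 |ΔM|) = 10^4.934 = 85970

Star A is more luminous, by a factor of 86000.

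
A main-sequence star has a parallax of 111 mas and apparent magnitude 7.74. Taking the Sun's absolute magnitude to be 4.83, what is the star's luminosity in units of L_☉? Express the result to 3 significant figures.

L/L_☉ ≈ 0.0556

d = 1/p = 1000/111 mas = 9.009 pc
M = m − 5 log₁₀ d + 5 = 7.74 − 5·0.9547 + 5 = 7.967
M − M_☉ = 7.967 − 4.83 = 3.137
L/L_☉ = 10^(−0.4 × 3.137) = 0.05564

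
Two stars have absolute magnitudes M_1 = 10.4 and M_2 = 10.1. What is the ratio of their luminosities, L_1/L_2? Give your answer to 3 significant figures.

L_1/L_2 ≈ 0.759

ΔM = M_1 − M_2 = 0.3
L_1/L_2 = 10^(−0.4 ΔM) = 10^-0.120 = 0.7586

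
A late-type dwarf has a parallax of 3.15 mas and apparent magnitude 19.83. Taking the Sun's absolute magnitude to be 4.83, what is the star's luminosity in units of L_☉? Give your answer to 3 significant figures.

L/L_☉ ≈ 1.01×10^-3

d = 1/p = 1000/3.15 mas = 317.5 pc
M = m − 5 log₁₀ d + 5 = 19.83 − 5·2.5017 + 5 = 12.322
M − M_☉ = 12.322 − 4.83 = 7.492
L/L_☉ = 10^(−0.4 × 7.492) = 1.008×10^-3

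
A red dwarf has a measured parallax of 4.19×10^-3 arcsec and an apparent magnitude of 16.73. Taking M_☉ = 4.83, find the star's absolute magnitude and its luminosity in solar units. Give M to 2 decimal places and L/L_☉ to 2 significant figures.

d = 1/p = 1/4.19×10^-3″ = 238.7 pc
M = m − 5 log₁₀ d + 5 = 16.73 − 5·2.3778 + 5 = 9.841
M − M_☉ = 9.841 − 4.83 = 5.011
L/L_☉ = 10^(−0.4 × 5.011) = 9.899×10^-3

M ≈ 9.84; L/L_☉ ≈ 9.9×10^-3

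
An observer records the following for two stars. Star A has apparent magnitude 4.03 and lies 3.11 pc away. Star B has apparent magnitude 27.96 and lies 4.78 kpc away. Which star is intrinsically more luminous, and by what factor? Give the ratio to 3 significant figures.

Star A: M = m − 5 log₁₀ d + 5 = 4.03 − 5·0.4928 + 5 = 6.566
Star B: d = 4.78 kpc = 4780 pc
Star B: M = m − 5 log₁₀ d + 5 = 27.96 − 5·3.6794 + 5 = 14.563
ΔM = M_A − M_B = 6.566 − (14.563) = -7.997; smaller M is more luminous → Star A.
L ratio = 10^(0.4 |ΔM|) = 10^3.199 = 1580

Star A is more luminous, by a factor of 1580.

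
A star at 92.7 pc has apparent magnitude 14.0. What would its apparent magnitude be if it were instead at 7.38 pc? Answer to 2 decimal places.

m ≈ 8.50

Flux ∝ 1/d², so Δm = 5 log₁₀(d₂/d₁) = 5 log₁₀(7.38/92.7) = -5.495
m₂ = m₁ + Δm = 14.0 + (-5.495) = 8.505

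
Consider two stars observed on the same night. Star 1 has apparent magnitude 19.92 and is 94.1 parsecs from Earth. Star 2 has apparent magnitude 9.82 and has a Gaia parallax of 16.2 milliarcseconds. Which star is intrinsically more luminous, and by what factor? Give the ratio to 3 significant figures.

Star 1: M = m − 5 log₁₀ d + 5 = 19.92 − 5·1.9736 + 5 = 15.052
Star 2: p = 16.2 mas = 0.0162″ → d = 1/p = 61.73 pc
Star 2: M = m − 5 log₁₀ d + 5 = 9.82 − 5·1.7905 + 5 = 5.868
ΔM = M_1 − M_2 = 15.052 − (5.868) = 9.184; smaller M is more luminous → Star 2.
L ratio = 10^(0.4 |ΔM|) = 10^3.674 = 4718

Star 2 is more luminous, by a factor of 4720.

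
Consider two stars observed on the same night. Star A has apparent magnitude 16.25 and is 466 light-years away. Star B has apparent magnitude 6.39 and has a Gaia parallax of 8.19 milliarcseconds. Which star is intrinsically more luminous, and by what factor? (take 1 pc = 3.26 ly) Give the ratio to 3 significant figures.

Star A: d = 466 ly / 3.26 = 142.9 pc
Star A: M = m − 5 log₁₀ d + 5 = 16.25 − 5·2.1552 + 5 = 10.474
Star B: p = 8.19 mas = 8.19×10^-3″ → d = 1/p = 122.1 pc
Star B: M = m − 5 log₁₀ d + 5 = 6.39 − 5·2.0867 + 5 = 0.956
ΔM = M_A − M_B = 10.474 − (0.956) = 9.518; smaller M is more luminous → Star B.
L ratio = 10^(0.4 |ΔM|) = 10^3.807 = 6414

Star B is more luminous, by a factor of 6410.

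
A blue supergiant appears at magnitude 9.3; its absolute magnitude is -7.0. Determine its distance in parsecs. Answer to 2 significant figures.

Distance modulus: m − M = 9.3 − (-7.0) = 16.300
m − M = 5 log₁₀ d − 5
log₁₀ d = (m − M)/5 + 1 = 4.2600
d = 10^4.2600 = 18200 pc

d ≈ 18000 pc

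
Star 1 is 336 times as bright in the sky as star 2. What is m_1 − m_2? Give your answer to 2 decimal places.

m_1 − m_2 ≈ -6.32

Pogson: Δm = −2.5 log₁₀(ratio) = −2.5 log₁₀(336) = −2.5 × 2.5263 = -6.316
Star 1 is brighter, so it has the smaller magnitude: the difference is negative.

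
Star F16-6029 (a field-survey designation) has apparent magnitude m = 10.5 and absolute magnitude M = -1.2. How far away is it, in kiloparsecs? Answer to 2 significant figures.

Distance modulus: m − M = 10.5 − (-1.2) = 11.700
m − M = 5 log₁₀ d − 5
log₁₀ d = (m − M)/5 + 1 = 3.3400
d = 10^3.3400 = 2188 pc
= 2.188 kpc

d ≈ 2.2 kpc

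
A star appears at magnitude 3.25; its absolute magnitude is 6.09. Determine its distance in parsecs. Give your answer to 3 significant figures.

d ≈ 2.70 pc

Distance modulus: m − M = 3.25 − (6.09) = -2.840
m − M = 5 log₁₀ d − 5
log₁₀ d = (m − M)/5 + 1 = 0.4320
d = 10^0.4320 = 2.704 pc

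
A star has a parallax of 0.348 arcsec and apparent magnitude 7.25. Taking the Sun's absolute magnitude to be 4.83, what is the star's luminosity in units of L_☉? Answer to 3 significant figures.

L/L_☉ ≈ 8.89×10^-3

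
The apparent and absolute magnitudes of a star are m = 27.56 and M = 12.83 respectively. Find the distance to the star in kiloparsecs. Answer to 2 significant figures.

μ = m − M = 14.730
m − M = 5 log₁₀ d − 5
log₁₀ d = (m − M)/5 + 1 = 3.9460
d = 10^3.9460 = 8831 pc
= 8.831 kpc

d ≈ 8.8 kpc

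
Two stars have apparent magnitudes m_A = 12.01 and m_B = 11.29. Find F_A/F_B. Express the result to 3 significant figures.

F_A/F_B ≈ 0.515

Magnitude difference = 0.72
Flux ratio = 10^(−0.4 Δm) = 10^(−0.4 × 0.72) = 10^-0.288 = 0.5152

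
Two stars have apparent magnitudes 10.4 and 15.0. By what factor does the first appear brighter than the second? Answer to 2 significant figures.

Δm = 10.4 − (15.0) = -4.6
Flux ratio = 10^(−0.4 Δm) = 10^(−0.4 × -4.6) = 10^1.840 = 69.18

69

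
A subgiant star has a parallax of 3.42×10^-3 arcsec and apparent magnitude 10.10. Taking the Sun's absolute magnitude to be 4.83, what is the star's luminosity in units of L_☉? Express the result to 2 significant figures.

L/L_☉ ≈ 6.7

d = 1/p = 1/3.42×10^-3″ = 292.4 pc
M = m − 5 log₁₀ d + 5 = 10.10 − 5·2.4660 + 5 = 2.770
M − M_☉ = 2.770 − 4.83 = -2.060
L/L_☉ = 10^(−0.4 × -2.060) = 6.667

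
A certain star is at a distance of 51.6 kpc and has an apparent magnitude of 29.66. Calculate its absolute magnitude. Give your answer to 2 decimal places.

M ≈ 11.10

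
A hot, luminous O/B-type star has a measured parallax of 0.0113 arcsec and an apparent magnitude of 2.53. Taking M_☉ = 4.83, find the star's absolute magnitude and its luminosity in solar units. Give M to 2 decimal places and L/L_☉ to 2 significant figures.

M ≈ -2.20; L/L_☉ ≈ 650

d = 1/p = 1/0.0113″ = 88.50 pc
M = m − 5 log₁₀ d + 5 = 2.53 − 5·1.9469 + 5 = -2.205
M − M_☉ = -2.205 − 4.83 = -7.035
L/L_☉ = 10^(−0.4 × -7.035) = 651.4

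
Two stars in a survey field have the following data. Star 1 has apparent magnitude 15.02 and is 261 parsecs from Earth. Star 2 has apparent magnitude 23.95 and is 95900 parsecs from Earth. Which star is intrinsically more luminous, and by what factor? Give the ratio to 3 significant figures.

Star 2 is more luminous, by a factor of 36.2.

Star 1: M = m − 5 log₁₀ d + 5 = 15.02 − 5·2.4166 + 5 = 7.937
Star 2: M = m − 5 log₁₀ d + 5 = 23.95 − 5·4.9818 + 5 = 4.041
ΔM = M_1 − M_2 = 7.937 − (4.041) = 3.896; smaller M is more luminous → Star 2.
L ratio = 10^(0.4 |ΔM|) = 10^1.558 = 36.17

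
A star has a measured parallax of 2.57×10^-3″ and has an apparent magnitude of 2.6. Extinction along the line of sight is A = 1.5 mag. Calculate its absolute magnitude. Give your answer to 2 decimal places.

M ≈ -6.85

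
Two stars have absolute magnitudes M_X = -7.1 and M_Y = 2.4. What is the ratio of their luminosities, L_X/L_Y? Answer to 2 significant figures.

ΔM = M_X − M_Y = -9.5
L_X/L_Y = 10^(−0.4 ΔM) = 10^3.800 = 6310

L_X/L_Y ≈ 6300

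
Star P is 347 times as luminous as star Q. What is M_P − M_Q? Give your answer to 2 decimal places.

Pogson: ΔM = −2.5 log₁₀(ratio) = −2.5 log₁₀(347) = −2.5 × 2.5403 = -6.351
Star P is brighter, so it has the smaller magnitude: the difference is negative.

M_P − M_Q ≈ -6.35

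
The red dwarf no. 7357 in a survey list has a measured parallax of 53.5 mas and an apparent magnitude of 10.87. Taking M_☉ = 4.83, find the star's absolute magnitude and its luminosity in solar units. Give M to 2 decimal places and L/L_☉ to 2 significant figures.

d = 1/p = 1000/53.5 mas = 18.69 pc
M = m − 5 log₁₀ d + 5 = 10.87 − 5·1.2716 + 5 = 9.512
M − M_☉ = 9.512 − 4.83 = 4.682
L/L_☉ = 10^(−0.4 × 4.682) = 0.01341

M ≈ 9.51; L/L_☉ ≈ 0.013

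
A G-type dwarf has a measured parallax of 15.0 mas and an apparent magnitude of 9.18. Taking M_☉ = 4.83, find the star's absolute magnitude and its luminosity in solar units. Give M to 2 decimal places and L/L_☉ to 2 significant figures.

M ≈ 5.06; L/L_☉ ≈ 0.81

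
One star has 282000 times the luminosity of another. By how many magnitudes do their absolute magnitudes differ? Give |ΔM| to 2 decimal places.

Pogson: ΔM = −2.5 log₁₀(ratio) = −2.5 log₁₀(282000) = −2.5 × 5.4502 = -13.626

|ΔM| ≈ 13.63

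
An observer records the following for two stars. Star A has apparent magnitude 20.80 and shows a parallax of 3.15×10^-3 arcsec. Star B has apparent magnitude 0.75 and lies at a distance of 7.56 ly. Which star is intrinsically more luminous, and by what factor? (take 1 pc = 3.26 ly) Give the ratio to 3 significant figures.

Star B is more luminous, by a factor of 5590.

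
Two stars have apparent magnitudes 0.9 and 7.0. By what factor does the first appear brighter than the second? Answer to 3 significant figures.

Δm = 0.9 − (7.0) = -6.1
Flux ratio = 10^(−0.4 Δm) = 10^(−0.4 × -6.1) = 10^2.440 = 275.4

275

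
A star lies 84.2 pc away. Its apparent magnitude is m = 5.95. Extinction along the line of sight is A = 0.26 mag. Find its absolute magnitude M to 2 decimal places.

5 log₁₀(d/10 pc) = 5 log₁₀(84.20) − 5 = 4.627
M = m − 5 log₁₀(d/10) − A = 5.95 − 4.627 − 0.26 = 1.063

M ≈ 1.06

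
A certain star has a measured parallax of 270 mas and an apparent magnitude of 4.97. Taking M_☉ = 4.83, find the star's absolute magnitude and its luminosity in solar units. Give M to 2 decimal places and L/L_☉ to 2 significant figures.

M ≈ 7.13; L/L_☉ ≈ 0.12

d = 1/p = 1000/270 mas = 3.704 pc
M = m − 5 log₁₀ d + 5 = 4.97 − 5·0.5686 + 5 = 7.127
M − M_☉ = 7.127 − 4.83 = 2.297
L/L_☉ = 10^(−0.4 × 2.297) = 0.1206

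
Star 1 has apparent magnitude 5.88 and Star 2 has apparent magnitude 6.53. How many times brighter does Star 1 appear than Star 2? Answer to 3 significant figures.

1.82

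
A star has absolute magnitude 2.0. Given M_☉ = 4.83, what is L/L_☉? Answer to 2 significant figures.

L/L_☉ ≈ 14

M − M_☉ = 2.0 − 4.83 = -2.830
L/L_☉ = 10^(−0.4 (M − M_☉)) = 10^1.132 = 13.55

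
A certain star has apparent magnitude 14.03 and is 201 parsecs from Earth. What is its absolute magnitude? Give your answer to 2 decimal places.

5 log₁₀(d/10 pc) = 5 log₁₀(201.0) − 5 = 6.516
M = m − 5 log₁₀(d/10) = 14.03 − 6.516 = 7.514

M ≈ 7.51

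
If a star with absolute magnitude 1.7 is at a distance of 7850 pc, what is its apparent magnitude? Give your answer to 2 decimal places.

m ≈ 16.17

m = M + 5 log₁₀ d − 5 = 1.7 + 5·3.8949 − 5 = 16.174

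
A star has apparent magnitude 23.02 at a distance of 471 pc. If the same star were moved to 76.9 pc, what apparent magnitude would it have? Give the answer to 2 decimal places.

m ≈ 19.08

Flux ∝ 1/d², so Δm = 5 log₁₀(d₂/d₁) = 5 log₁₀(76.9/471) = -3.935
m₂ = m₁ + Δm = 23.02 + (-3.935) = 19.085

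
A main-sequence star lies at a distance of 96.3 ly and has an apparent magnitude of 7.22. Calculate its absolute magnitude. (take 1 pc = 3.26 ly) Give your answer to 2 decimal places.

M ≈ 4.87

d = 96.3 ly / 3.26 = 29.54 pc
5 log₁₀(d/10 pc) = 5 log₁₀(29.54) − 5 = 2.352
M = m − 5 log₁₀(d/10) = 7.22 − 2.352 = 4.868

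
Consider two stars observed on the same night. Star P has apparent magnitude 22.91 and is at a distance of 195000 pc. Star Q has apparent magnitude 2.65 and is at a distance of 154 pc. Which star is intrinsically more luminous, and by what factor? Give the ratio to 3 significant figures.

Star Q is more luminous, by a factor of 79.2.

Star P: M = m − 5 log₁₀ d + 5 = 22.91 − 5·5.2900 + 5 = 1.460
Star Q: M = m − 5 log₁₀ d + 5 = 2.65 − 5·2.1875 + 5 = -3.288
ΔM = M_P − M_Q = 1.460 − (-3.288) = 4.747; smaller M is more luminous → Star Q.
L ratio = 10^(0.4 |ΔM|) = 10^1.899 = 79.25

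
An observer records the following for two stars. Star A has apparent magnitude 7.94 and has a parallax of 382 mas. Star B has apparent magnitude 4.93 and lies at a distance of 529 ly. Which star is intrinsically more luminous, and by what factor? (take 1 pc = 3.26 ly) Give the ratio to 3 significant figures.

Star B is more luminous, by a factor of 61500.

Star A: p = 382 mas = 0.382″ → d = 1/p = 2.618 pc
Star A: M = m − 5 log₁₀ d + 5 = 7.94 − 5·0.4179 + 5 = 10.850
Star B: d = 529 ly / 3.26 = 162.3 pc
Star B: M = m − 5 log₁₀ d + 5 = 4.93 − 5·2.2102 + 5 = -1.121
ΔM = M_A − M_B = 10.850 − (-1.121) = 11.972; smaller M is more luminous → Star B.
L ratio = 10^(0.4 |ΔM|) = 10^4.789 = 61460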